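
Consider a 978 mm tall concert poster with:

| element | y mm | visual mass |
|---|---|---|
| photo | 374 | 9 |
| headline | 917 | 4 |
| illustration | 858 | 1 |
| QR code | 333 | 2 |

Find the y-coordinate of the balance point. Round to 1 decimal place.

y ≈ 534.9

Total weight = 9 + 4 + 1 + 2 = 16.
Σw·y = 9·374 + 4·917 + 1·858 + 2·333 = 8558, so ȳ = 8558/16 ≈ 534.88.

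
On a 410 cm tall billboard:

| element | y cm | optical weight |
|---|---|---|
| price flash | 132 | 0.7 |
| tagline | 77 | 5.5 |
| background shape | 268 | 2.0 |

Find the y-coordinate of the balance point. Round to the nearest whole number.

Σw = 0.7 + 5.5 + 2.0 = 8.2.
Σw·y = 0.7·132 + 5.5·77 + 2.0·268 = 1051.9, so ȳ = 1051.9/8.2 ≈ 128.28.

y ≈ 128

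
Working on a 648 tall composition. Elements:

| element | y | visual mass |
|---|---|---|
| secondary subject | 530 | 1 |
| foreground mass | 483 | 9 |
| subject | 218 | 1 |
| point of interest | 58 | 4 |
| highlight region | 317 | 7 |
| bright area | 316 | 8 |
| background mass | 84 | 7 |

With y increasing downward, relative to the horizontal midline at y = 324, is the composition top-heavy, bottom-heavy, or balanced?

top-heavy

Total weight = 1 + 9 + 1 + 4 + 7 + 8 + 7 = 37.
y: (1·530 + 9·483 + 1·218 + 4·58 + 7·317 + 8·316 + 7·84) / 37 = 10662 / 37 ≈ 288.16
288.2 lies above (smaller y than) the midline 324, so the layout is top-heavy.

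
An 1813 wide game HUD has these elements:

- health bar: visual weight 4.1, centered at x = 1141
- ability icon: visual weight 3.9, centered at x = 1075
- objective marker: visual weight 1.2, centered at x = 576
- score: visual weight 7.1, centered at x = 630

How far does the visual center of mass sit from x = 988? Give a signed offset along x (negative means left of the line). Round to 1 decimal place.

≈ -127.0

Weights sum to 4.1 + 3.9 + 1.2 + 7.1 = 16.3.
x-moment: 4.1·1141 + 3.9·1075 + 1.2·576 + 7.1·630 = 14034.8; centroid 14034.8/16.3 ≈ 861.03.
Difference: 861.03 − 988 ≈ -126.97.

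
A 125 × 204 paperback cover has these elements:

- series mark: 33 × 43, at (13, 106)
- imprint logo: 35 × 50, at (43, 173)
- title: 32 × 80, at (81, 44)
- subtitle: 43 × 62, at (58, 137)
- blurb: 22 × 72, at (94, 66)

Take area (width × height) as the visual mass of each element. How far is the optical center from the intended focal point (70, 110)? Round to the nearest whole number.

Areas → weights: series mark 33·43 = 1419, imprint logo 35·50 = 1750, title 32·80 = 2560, subtitle 43·62 = 2666, blurb 22·72 = 1584; Σw = 9979.
Σw·x = 1419·13 + 1750·43 + 2560·81 + 2666·58 + 1584·94 = 604581, so x̄ = 604581/9979 ≈ 60.59.
Σw·y = 1419·106 + 1750·173 + 2560·44 + 2666·137 + 1584·66 = 1035590, so ȳ = 1035590/9979 ≈ 103.78.
Relative to (70, 110): Δ = (-9.41, -6.22); |Δ| = √(-9.41² + -6.22²) ≈ 11.29.

≈ 11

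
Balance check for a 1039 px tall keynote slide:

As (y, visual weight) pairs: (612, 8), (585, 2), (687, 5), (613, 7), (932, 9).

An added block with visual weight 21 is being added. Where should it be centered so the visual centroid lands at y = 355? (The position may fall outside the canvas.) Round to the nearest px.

With the added block, Σw becomes 8 + 2 + 5 + 7 + 9 + 21 = 52.
y: target moment 52×355 = 18460; current 8·612 + 2·585 + 5·687 + 7·613 + 9·932 = 22180; the added block supplies -3720, so y = -3720/21 ≈ -177.14.

y ≈ -177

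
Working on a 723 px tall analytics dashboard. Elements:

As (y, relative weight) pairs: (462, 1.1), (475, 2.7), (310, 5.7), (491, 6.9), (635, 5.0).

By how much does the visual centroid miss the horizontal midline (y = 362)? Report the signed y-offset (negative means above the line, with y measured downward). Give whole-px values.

Σw = 1.1 + 2.7 + 5.7 + 6.9 + 5.0 = 21.4.
y: (1.1·462 + 2.7·475 + 5.7·310 + 6.9·491 + 5.0·635) / 21.4 = 10120.6 / 21.4 ≈ 472.93
Against y = 362, that's 472.93 − 362 = 110.93.

≈ 111 px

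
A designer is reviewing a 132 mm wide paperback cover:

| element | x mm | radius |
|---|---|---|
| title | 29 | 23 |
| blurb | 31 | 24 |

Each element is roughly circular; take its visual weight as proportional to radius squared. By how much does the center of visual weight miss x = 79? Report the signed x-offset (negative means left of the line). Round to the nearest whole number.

Weights ∝ r²: title 23² = 529, blurb 24² = 576; Σw = 1105.
x-moment: 529·29 + 576·31 = 33197; centroid 33197/1105 ≈ 30.04.
Against x = 79, that's 30.04 − 79 = -48.96.

≈ -49 mm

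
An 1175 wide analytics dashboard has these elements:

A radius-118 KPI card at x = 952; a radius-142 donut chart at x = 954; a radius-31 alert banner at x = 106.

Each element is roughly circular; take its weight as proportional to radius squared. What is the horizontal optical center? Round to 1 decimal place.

r² weights: KPI card 118² = 13924, donut chart 142² = 20164, alert banner 31² = 961. Total = 35049.
x: (13924·952 + 20164·954 + 961·106) / 35049 = 32593970 / 35049 ≈ 929.95

x ≈ 930.0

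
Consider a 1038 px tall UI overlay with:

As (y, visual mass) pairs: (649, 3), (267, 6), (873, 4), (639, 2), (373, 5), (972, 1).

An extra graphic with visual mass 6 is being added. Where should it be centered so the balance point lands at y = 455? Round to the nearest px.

With the extra graphic, Σw becomes 3 + 6 + 4 + 2 + 5 + 1 + 6 = 27.
y: need Σw·y = 27·455 = 12285. Existing = 3·649 + 6·267 + 4·873 + 2·639 + 5·373 + 1·972 = 11156. Remainder 1129 / 6 ≈ 188.17.

y ≈ 188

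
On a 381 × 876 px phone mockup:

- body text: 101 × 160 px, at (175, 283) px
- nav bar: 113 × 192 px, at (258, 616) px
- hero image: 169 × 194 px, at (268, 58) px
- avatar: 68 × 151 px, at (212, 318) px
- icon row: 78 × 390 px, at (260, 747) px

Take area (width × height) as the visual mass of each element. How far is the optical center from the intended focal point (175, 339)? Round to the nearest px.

Areas → weights: body text 101·160 = 16160, nav bar 113·192 = 21696, hero image 169·194 = 32786, avatar 68·151 = 10268, icon row 78·390 = 30420; Σw = 111330.
x: (16160·175 + 21696·258 + 32786·268 + 10268·212 + 30420·260) / 111330 = 27298232 / 111330 ≈ 245.20
y: (16160·283 + 21696·616 + 32786·58 + 10268·318 + 30420·747) / 111330 = 45828568 / 111330 ≈ 411.65
From (175, 339): dx = 70.20, dy = 72.65, so the distance is √(dx²+dy²) ≈ 101.02.

≈ 101 px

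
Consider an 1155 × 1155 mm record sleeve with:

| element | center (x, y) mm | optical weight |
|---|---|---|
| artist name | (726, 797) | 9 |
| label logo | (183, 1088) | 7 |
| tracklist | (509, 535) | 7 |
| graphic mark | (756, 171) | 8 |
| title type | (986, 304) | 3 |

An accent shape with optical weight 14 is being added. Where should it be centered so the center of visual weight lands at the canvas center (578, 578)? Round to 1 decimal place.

After adding the accent shape, total weight = 9 + 7 + 7 + 8 + 3 + 14 = 48.
x: target moment 48×578 = 27744; current 9·726 + 7·183 + 7·509 + 8·756 + 3·986 = 20384; the accent shape supplies 7360, so x = 7360/14 ≈ 525.71.
y: target moment 48×578 = 27744; current 9·797 + 7·1088 + 7·535 + 8·171 + 3·304 = 20814; the accent shape supplies 6930, so y = 6930/14 ≈ 495.00.

(525.7, 495.0)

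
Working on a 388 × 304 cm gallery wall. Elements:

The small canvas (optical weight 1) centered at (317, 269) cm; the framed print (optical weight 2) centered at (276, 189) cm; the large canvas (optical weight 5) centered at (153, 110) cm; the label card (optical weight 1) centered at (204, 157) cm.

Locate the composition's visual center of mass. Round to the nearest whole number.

Σw = 1 + 2 + 5 + 1 = 9.
Σw·x = 1·317 + 2·276 + 5·153 + 1·204 = 1838, so x̄ = 1838/9 ≈ 204.22.
Σw·y = 1·269 + 2·189 + 5·110 + 1·157 = 1354, so ȳ = 1354/9 ≈ 150.44.

(204, 150)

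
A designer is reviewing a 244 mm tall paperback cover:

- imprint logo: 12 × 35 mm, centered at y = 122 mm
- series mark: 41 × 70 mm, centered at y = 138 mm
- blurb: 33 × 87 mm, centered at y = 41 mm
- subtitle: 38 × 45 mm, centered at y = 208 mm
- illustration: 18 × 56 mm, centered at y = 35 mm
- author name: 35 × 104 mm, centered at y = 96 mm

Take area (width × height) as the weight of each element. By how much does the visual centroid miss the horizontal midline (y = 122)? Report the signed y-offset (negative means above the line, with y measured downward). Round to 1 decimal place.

Areas → weights: imprint logo 12·35 = 420, series mark 41·70 = 2870, blurb 33·87 = 2871, subtitle 38·45 = 1710, illustration 18·56 = 1008, author name 35·104 = 3640; Σw = 12519.
Σw·y = 1305411; ȳ = 1305411/12519 ≈ 104.27.
Against y = 122, that's 104.27 − 122 = -17.73.

≈ -17.7 mm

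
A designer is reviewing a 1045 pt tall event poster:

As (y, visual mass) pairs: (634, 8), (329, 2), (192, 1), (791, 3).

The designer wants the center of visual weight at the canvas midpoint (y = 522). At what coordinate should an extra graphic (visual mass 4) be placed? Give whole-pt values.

y ≈ 275

After adding the extra graphic, total weight = 8 + 2 + 1 + 3 + 4 = 18.
y: target moment 18×522 = 9396; current 8·634 + 2·329 + 1·192 + 3·791 = 8295; the extra graphic supplies 1101, so y = 1101/4 ≈ 275.25.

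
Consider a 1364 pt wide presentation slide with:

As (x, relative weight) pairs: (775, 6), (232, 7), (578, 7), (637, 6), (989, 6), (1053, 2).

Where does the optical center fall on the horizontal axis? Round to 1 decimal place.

x ≈ 652.4

Weights sum to 6 + 7 + 7 + 6 + 6 + 2 = 34.
Σw·x = 22182; x̄ = 22182/34 ≈ 652.41.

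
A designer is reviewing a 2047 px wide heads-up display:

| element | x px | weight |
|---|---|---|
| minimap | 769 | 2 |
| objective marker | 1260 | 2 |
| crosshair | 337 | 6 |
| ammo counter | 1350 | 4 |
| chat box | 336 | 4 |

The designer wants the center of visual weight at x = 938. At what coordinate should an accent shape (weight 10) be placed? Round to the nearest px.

x ≈ 1344

After adding the accent shape, total weight = 2 + 2 + 6 + 4 + 4 + 10 = 28.
x: need Σw·x = 28·938 = 26264. Existing = 2·769 + 2·1260 + 6·337 + 4·1350 + 4·336 = 12824. Remainder 13440 / 10 ≈ 1344.00.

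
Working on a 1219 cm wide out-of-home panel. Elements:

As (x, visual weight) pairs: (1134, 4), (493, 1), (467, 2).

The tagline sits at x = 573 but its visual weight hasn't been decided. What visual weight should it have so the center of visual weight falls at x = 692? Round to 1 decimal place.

Fixed elements: Σw = 4 + 1 + 2 = 7, Σw·x = 4·1134 + 1·493 + 2·467 = 5963.
Balance at x = 692 requires (5963 + w·573) / (7 + w) = 692.
Rearranging, w·(573 − 692) = 692·7 − 5963 = -1119, so w ≈ -1119/-119 = 9.40.

w ≈ 9.4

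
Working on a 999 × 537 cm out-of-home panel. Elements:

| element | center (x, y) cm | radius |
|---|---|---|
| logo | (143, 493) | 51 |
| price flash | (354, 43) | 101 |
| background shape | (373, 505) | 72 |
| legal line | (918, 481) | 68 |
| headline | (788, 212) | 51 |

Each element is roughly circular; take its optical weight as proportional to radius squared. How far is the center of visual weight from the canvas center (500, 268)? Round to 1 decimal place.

≈ 21.1 cm

r² weights: logo 51² = 2601, price flash 101² = 10201, background shape 72² = 5184, legal line 68² = 4624, headline 51² = 2601. Total = 25211.
Σw·x = 2601·143 + 10201·354 + 5184·373 + 4624·918 + 2601·788 = 12211149, so x̄ = 12211149/25211 ≈ 484.36.
Σw·y = 2601·493 + 10201·43 + 5184·505 + 4624·481 + 2601·212 = 7114412, so ȳ = 7114412/25211 ≈ 282.19.
Offset from (500, 268): Δx ≈ -15.64, Δy ≈ 14.19; distance = √(Δx² + Δy²) ≈ 21.12.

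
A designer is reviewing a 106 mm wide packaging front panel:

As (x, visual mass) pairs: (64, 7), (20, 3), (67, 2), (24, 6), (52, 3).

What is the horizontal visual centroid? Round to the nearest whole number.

x ≈ 45

Total weight = 7 + 3 + 2 + 6 + 3 = 21.
Σw·x = 7·64 + 3·20 + 2·67 + 6·24 + 3·52 = 942, so x̄ = 942/21 ≈ 44.86.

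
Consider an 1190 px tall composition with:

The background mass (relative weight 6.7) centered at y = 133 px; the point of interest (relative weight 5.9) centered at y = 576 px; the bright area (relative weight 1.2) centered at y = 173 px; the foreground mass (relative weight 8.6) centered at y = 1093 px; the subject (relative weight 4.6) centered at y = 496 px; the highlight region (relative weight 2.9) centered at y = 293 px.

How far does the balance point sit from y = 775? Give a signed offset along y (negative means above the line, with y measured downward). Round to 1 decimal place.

≈ -205.5 px

Σw = 6.7 + 5.9 + 1.2 + 8.6 + 4.6 + 2.9 = 29.9.
y: moment 17028.2 / weight 29.9 ≈ 569.51
Against y = 775, that's 569.51 − 775 = -205.49.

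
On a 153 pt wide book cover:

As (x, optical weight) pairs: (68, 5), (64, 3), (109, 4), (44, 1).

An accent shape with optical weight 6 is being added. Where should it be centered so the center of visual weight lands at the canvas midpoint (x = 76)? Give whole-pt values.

New total weight: (5 + 3 + 4 + 1) + 6 = 19.
Along x: (1012 + 6·x) / 19 = 76 (existing moment 5·68 + 3·64 + 4·109 + 1·44 = 1012) ⇒ x = (1444 − 1012) / 6 ≈ 72.00.

x ≈ 72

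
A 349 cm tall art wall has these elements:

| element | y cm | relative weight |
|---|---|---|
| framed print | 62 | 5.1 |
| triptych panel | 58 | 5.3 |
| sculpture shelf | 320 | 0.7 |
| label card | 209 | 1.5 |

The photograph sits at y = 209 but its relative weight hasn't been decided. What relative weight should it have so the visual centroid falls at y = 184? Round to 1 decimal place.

w ≈ 46.3

Known weights sum to 5.1 + 5.3 + 0.7 + 1.5 = 12.6; their moment is 5.1·62 + 5.3·58 + 0.7·320 + 1.5·209 = 1161.1.
For the centroid to hit 184: (1161.1 + w·209) / (12.6 + w) = 184.
Solving: w = (184·12.6 − 1161.1) / (209 − 184) = 1157.3 / 25 ≈ 46.29.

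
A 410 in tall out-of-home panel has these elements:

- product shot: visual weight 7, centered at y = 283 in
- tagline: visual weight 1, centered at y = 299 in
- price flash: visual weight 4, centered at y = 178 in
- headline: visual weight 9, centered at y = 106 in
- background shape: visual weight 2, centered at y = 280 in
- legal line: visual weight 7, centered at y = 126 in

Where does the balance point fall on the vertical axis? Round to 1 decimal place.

Total weight = 7 + 1 + 4 + 9 + 2 + 7 = 30.
Σw·y = 5388; ȳ = 5388/30 ≈ 179.60.

y ≈ 179.6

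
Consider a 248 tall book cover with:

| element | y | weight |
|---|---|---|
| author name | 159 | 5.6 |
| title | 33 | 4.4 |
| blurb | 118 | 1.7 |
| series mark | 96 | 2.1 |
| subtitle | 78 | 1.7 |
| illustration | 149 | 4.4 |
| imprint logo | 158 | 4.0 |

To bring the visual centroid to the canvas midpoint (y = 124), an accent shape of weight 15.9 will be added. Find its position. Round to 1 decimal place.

y ≈ 130.6

New total weight: (5.6 + 4.4 + 1.7 + 2.1 + 1.7 + 4.4 + 4.0) + 15.9 = 39.8.
Along y: (2858.0 + 15.9·y) / 39.8 = 124 (existing moment 5.6·159 + 4.4·33 + 1.7·118 + 2.1·96 + 1.7·78 + 4.4·149 + 4.0·158 = 2858.0) ⇒ y = (4935.2 − 2858.0) / 15.9 ≈ 130.64.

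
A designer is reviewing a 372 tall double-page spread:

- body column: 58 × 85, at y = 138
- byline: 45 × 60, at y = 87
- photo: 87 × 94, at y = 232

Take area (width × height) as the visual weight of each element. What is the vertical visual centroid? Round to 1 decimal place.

y ≈ 177.9

Areas: body column 58·85 = 4930, byline 45·60 = 2700, photo 87·94 = 8178. Total weight = 15808.
y-moment: 4930·138 + 2700·87 + 8178·232 = 2812536; centroid 2812536/15808 ≈ 177.92.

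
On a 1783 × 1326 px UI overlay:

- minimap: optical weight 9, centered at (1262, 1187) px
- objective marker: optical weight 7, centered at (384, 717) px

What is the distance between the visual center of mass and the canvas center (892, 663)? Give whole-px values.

≈ 319 px

Total weight = 9 + 7 = 16.
Σw·x = 9·1262 + 7·384 = 14046, so x̄ = 14046/16 ≈ 877.88.
Σw·y = 9·1187 + 7·717 = 15702, so ȳ = 15702/16 ≈ 981.38.
Offset from (892, 663): Δx ≈ -14.12, Δy ≈ 318.38; distance = √(Δx² + Δy²) ≈ 318.69.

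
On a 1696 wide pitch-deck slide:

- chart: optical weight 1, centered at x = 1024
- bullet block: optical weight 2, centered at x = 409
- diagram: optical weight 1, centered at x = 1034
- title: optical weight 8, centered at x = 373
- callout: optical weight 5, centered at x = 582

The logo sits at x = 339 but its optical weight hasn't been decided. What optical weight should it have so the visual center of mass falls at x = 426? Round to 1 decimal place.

w ≈ 17.6

Fixed elements: Σw = 1 + 2 + 1 + 8 + 5 = 17, Σw·x = 1·1024 + 2·409 + 1·1034 + 8·373 + 5·582 = 8770.
Balance at x = 426 requires (8770 + w·339) / (17 + w) = 426.
Rearranging, w·(339 − 426) = 426·17 − 8770 = -1528, so w ≈ -1528/-87 = 17.56.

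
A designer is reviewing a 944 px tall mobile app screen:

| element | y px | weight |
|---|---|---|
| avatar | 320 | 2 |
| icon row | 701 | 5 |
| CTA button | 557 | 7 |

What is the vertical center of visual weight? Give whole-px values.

Σw = 2 + 5 + 7 = 14.
y: (2·320 + 5·701 + 7·557) / 14 = 8044 / 14 ≈ 574.57

y ≈ 575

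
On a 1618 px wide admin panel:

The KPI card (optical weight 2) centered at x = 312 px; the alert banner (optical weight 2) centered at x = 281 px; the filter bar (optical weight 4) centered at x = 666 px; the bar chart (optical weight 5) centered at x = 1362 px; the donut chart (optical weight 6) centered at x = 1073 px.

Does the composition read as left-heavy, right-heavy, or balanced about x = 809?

Weights sum to 2 + 2 + 4 + 5 + 6 = 19.
x: (2·312 + 2·281 + 4·666 + 5·1362 + 6·1073) / 19 = 17098 / 19 ≈ 899.89
Since 899.9 is right of 809, the composition reads right-heavy.

right-heavy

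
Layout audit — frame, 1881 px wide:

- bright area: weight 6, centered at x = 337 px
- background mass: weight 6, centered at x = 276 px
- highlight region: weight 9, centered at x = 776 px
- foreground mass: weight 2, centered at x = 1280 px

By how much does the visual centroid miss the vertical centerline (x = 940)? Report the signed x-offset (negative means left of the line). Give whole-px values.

≈ -365 px

Σw = 6 + 6 + 9 + 2 = 23.
Σw·x = 6·337 + 6·276 + 9·776 + 2·1280 = 13222, so x̄ = 13222/23 ≈ 574.87.
Against x = 940, that's 574.87 − 940 = -365.13.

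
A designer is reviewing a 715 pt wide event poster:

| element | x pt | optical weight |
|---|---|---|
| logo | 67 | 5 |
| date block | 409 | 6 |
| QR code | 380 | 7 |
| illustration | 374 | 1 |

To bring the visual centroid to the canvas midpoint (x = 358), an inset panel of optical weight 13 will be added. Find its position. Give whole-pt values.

New total weight: (5 + 6 + 7 + 1) + 13 = 32.
Along x: (5823 + 13·x) / 32 = 358 (existing moment 5·67 + 6·409 + 7·380 + 1·374 = 5823) ⇒ x = (11456 − 5823) / 13 ≈ 433.31.

x ≈ 433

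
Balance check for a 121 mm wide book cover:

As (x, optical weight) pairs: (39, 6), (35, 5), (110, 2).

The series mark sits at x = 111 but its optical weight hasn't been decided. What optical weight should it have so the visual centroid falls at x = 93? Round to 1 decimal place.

w ≈ 32.2

Known weights sum to 6 + 5 + 2 = 13; their moment is 6·39 + 5·35 + 2·110 = 629.
Set Σw·x/Σw = 93: (629 + 111w) = 93·(13 + w).
Rearranging, w·(111 − 93) = 93·13 − 629 = 580, so w ≈ 580/18 = 32.22.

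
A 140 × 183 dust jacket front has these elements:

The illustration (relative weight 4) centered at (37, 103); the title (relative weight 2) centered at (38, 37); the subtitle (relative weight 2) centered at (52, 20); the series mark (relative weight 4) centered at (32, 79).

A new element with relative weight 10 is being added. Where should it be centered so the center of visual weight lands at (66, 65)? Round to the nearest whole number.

(100, 59)

After adding the new element, total weight = 4 + 2 + 2 + 4 + 10 = 22.
x: target moment 22×66 = 1452; current 4·37 + 2·38 + 2·52 + 4·32 = 456; the new element supplies 996, so x = 996/10 ≈ 99.60.
y: target moment 22×65 = 1430; current 4·103 + 2·37 + 2·20 + 4·79 = 842; the new element supplies 588, so y = 588/10 ≈ 58.80.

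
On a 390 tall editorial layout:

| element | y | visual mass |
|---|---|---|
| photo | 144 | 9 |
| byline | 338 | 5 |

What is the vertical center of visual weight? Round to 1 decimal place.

y ≈ 213.3

Weights sum to 9 + 5 = 14.
y: (9·144 + 5·338) / 14 = 2986 / 14 ≈ 213.29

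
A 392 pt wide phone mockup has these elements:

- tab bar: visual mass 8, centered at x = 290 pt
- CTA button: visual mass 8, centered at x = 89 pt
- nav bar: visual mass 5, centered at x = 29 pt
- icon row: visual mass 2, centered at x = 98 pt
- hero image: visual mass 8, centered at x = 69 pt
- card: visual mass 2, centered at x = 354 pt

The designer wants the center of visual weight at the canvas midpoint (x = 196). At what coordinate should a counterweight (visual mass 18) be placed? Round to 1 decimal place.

x ≈ 297.9

With the counterweight, Σw becomes 8 + 8 + 5 + 2 + 8 + 2 + 18 = 51.
x: need Σw·x = 51·196 = 9996. Existing = 8·290 + 8·89 + 5·29 + 2·98 + 8·69 + 2·354 = 4633. Remainder 5363 / 18 ≈ 297.94.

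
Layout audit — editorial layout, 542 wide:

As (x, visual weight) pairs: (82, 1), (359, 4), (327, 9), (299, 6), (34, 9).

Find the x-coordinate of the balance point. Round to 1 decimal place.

Σw = 1 + 4 + 9 + 6 + 9 = 29.
x: (1·82 + 4·359 + 9·327 + 6·299 + 9·34) / 29 = 6561 / 29 ≈ 226.24

x ≈ 226.2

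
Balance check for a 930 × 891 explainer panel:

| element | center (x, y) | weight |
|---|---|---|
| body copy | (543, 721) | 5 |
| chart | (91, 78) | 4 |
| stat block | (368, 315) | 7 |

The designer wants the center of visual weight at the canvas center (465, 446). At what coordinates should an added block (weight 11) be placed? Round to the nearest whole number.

(627, 538)

With the added block, Σw becomes 5 + 4 + 7 + 11 = 27.
x: need Σw·x = 27·465 = 12555. Existing = 5·543 + 4·91 + 7·368 = 5655. Remainder 6900 / 11 ≈ 627.27.
y: need Σw·y = 27·446 = 12042. Existing = 5·721 + 4·78 + 7·315 = 6122. Remainder 5920 / 11 ≈ 538.18.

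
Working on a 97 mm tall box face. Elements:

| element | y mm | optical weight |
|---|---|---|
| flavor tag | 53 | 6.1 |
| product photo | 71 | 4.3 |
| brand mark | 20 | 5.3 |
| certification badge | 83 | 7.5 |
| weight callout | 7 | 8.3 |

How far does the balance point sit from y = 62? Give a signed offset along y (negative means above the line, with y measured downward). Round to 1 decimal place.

Total weight = 6.1 + 4.3 + 5.3 + 7.5 + 8.3 = 31.5.
y: (6.1·53 + 4.3·71 + 5.3·20 + 7.5·83 + 8.3·7) / 31.5 = 1415.2 / 31.5 ≈ 44.93
Against y = 62, that's 44.93 − 62 = -17.07.

≈ -17.1 mm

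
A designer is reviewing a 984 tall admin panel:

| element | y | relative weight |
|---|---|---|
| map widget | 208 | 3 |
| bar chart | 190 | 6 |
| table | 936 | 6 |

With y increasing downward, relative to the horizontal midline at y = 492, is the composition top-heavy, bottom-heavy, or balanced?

balanced

Weights sum to 3 + 6 + 6 = 15.
y: (3·208 + 6·190 + 6·936) / 15 = 7380 / 15 ≈ 492.00
That equals the midline 492 — balanced.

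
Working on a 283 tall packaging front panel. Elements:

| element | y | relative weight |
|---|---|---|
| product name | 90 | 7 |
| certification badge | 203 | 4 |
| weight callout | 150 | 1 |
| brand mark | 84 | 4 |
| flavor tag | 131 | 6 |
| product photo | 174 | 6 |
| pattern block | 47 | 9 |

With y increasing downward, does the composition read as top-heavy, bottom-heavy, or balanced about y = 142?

top-heavy

Total weight = 7 + 4 + 1 + 4 + 6 + 6 + 9 = 37.
Σw·y = 7·90 + 4·203 + 1·150 + 4·84 + 6·131 + 6·174 + 9·47 = 4181, so ȳ = 4181/37 ≈ 113.00.
113.0 lies above (smaller y than) the midline 142, so the layout is top-heavy.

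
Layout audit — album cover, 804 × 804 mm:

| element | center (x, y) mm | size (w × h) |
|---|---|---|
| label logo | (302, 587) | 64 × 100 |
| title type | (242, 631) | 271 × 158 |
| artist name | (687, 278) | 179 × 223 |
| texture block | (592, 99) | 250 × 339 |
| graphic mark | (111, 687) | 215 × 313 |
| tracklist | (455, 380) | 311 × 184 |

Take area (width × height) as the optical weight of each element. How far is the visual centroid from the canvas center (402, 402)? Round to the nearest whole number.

≈ 13 mm

Taking area as weight: label logo 64·100 = 6400, title type 271·158 = 42818, artist name 179·223 = 39917, texture block 250·339 = 84750, graphic mark 215·313 = 67295, tracklist 311·184 = 57224. Sum 298404.
x-moment: 6400·302 + 42818·242 + 39917·687 + 84750·592 + 67295·111 + 57224·455 = 123396400; centroid 123396400/298404 ≈ 413.52.
y-moment: 6400·587 + 42818·631 + 39917·278 + 84750·99 + 67295·687 + 57224·380 = 118238919; centroid 118238919/298404 ≈ 396.24.
Relative to (402, 402): Δ = (11.52, -5.76); |Δ| = √(11.52² + -5.76²) ≈ 12.88.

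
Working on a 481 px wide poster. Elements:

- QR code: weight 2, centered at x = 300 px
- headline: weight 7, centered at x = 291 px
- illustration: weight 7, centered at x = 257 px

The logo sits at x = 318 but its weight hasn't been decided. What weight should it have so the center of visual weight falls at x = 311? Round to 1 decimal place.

w ≈ 77.1

Existing Σw = 16 (2 + 7 + 7); existing moment 2·300 + 7·291 + 7·257 = 4436.
For the centroid to hit 311: (4436 + w·318) / (16 + w) = 311.
So w = (311·16 − 4436)/(318 − 311) = 540/7 ≈ 77.14.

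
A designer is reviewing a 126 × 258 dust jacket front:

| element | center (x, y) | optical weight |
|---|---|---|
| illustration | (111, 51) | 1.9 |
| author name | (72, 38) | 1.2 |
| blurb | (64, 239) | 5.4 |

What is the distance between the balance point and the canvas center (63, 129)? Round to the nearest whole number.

Σw = 1.9 + 1.2 + 5.4 = 8.5.
x-moment: 1.9·111 + 1.2·72 + 5.4·64 = 642.9; centroid 642.9/8.5 ≈ 75.64.
y-moment: 1.9·51 + 1.2·38 + 5.4·239 = 1433.1; centroid 1433.1/8.5 ≈ 168.60.
From (63, 129): dx = 12.64, dy = 39.60, so the distance is √(dx²+dy²) ≈ 41.57.

≈ 42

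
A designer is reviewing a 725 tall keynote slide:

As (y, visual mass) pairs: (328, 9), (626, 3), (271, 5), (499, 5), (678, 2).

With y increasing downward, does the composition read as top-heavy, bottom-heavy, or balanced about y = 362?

Total weight = 9 + 3 + 5 + 5 + 2 = 24.
y: (9·328 + 3·626 + 5·271 + 5·499 + 2·678) / 24 = 10036 / 24 ≈ 418.17
Since 418.2 is below (larger y than) 362, the composition reads bottom-heavy.

bottom-heavy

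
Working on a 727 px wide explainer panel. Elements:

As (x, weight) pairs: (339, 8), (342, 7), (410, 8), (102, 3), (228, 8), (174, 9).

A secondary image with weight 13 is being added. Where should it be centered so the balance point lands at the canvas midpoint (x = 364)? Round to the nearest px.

x ≈ 639

With the secondary image, Σw becomes 8 + 7 + 8 + 3 + 8 + 9 + 13 = 56.
x: need Σw·x = 56·364 = 20384. Existing = 8·339 + 7·342 + 8·410 + 3·102 + 8·228 + 9·174 = 12082. Remainder 8302 / 13 ≈ 638.62.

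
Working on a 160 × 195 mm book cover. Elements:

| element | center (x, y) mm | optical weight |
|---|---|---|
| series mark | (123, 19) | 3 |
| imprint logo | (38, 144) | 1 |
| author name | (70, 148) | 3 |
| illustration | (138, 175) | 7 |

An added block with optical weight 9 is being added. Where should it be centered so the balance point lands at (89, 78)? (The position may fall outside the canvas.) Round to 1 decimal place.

After adding the added block, total weight = 3 + 1 + 3 + 7 + 9 = 23.
Along x: (1583 + 9·x) / 23 = 89 (existing moment 3·123 + 1·38 + 3·70 + 7·138 = 1583) ⇒ x = (2047 − 1583) / 9 ≈ 51.56.
Along y: (1870 + 9·y) / 23 = 78 (existing moment 3·19 + 1·144 + 3·148 + 7·175 = 1870) ⇒ y = (1794 − 1870) / 9 ≈ -8.44.

(51.6, -8.4)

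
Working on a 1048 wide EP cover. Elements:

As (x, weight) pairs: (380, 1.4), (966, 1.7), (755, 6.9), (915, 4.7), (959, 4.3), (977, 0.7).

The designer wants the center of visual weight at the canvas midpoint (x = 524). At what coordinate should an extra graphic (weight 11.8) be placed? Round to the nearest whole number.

x ≈ 1

New total weight: (1.4 + 1.7 + 6.9 + 4.7 + 4.3 + 0.7) + 11.8 = 31.5.
x: target moment 31.5×524 = 16506.0; current 1.4·380 + 1.7·966 + 6.9·755 + 4.7·915 + 4.3·959 + 0.7·977 = 16491.8; the extra graphic supplies 14.2, so x = 14.2/11.8 ≈ 1.20.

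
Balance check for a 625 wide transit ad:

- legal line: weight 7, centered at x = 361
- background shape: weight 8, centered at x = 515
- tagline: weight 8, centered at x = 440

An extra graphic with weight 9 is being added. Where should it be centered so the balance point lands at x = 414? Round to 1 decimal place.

After adding the extra graphic, total weight = 7 + 8 + 8 + 9 = 32.
x: need Σw·x = 32·414 = 13248. Existing = 7·361 + 8·515 + 8·440 = 10167. Remainder 3081 / 9 ≈ 342.33.

x ≈ 342.3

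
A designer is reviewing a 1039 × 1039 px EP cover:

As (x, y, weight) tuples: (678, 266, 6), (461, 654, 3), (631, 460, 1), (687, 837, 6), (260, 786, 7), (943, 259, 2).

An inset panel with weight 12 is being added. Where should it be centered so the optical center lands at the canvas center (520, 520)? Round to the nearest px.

(444, 348)

After adding the inset panel, total weight = 6 + 3 + 1 + 6 + 7 + 2 + 12 = 37.
Along x: (13910 + 12·x) / 37 = 520 (existing moment 6·678 + 3·461 + 1·631 + 6·687 + 7·260 + 2·943 = 13910) ⇒ x = (19240 − 13910) / 12 ≈ 444.17.
Along y: (15060 + 12·y) / 37 = 520 (existing moment 6·266 + 3·654 + 1·460 + 6·837 + 7·786 + 2·259 = 15060) ⇒ y = (19240 − 15060) / 12 ≈ 348.33.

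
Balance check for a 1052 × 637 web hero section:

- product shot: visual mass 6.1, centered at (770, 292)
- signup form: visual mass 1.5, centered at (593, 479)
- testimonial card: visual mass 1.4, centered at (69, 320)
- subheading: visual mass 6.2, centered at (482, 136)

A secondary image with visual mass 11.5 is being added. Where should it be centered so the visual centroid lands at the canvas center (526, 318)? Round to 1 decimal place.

(467.2, 408.7)

With the secondary image, Σw becomes 6.1 + 1.5 + 1.4 + 6.2 + 11.5 = 26.7.
Along x: (8671.5 + 11.5·x) / 26.7 = 526 (existing moment 6.1·770 + 1.5·593 + 1.4·69 + 6.2·482 = 8671.5) ⇒ x = (14044.2 − 8671.5) / 11.5 ≈ 467.19.
Along y: (3790.9 + 11.5·y) / 26.7 = 318 (existing moment 6.1·292 + 1.5·479 + 1.4·320 + 6.2·136 = 3790.9) ⇒ y = (8490.6 − 3790.9) / 11.5 ≈ 408.67.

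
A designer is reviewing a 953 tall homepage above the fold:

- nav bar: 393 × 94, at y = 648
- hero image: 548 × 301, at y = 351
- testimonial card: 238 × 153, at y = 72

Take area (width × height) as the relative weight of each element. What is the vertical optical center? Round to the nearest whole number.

y ≈ 354

Areas: nav bar 393·94 = 36942, hero image 548·301 = 164948, testimonial card 238·153 = 36414. Total weight = 238304.
y: (36942·648 + 164948·351 + 36414·72) / 238304 = 84456972 / 238304 ≈ 354.41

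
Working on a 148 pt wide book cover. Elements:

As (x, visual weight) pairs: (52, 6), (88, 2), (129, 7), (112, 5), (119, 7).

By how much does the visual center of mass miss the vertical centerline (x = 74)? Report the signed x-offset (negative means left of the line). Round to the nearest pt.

Σw = 6 + 2 + 7 + 5 + 7 = 27.
x: (6·52 + 2·88 + 7·129 + 5·112 + 7·119) / 27 = 2784 / 27 ≈ 103.11
Offset from x = 74: 103.11 − 74 ≈ 29.11.

≈ 29 pt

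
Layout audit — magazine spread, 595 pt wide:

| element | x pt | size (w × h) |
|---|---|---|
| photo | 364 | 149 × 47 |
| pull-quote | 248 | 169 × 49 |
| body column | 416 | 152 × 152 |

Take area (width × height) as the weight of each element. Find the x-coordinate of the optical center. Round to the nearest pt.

x ≈ 370

Areas → weights: photo 149·47 = 7003, pull-quote 169·49 = 8281, body column 152·152 = 23104; Σw = 38388.
Σw·x = 7003·364 + 8281·248 + 23104·416 = 14214044, so x̄ = 14214044/38388 ≈ 370.27.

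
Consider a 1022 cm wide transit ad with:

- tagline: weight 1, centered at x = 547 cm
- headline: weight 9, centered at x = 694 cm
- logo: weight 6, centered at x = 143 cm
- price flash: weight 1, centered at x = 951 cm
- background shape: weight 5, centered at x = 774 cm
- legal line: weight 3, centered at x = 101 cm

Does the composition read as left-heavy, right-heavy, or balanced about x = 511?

Σw = 1 + 9 + 6 + 1 + 5 + 3 = 25.
Σw·x = 1·547 + 9·694 + 6·143 + 1·951 + 5·774 + 3·101 = 12775, so x̄ = 12775/25 ≈ 511.00.
The centroid 511.00 matches the midline at 511, so the layout is balanced.

balanced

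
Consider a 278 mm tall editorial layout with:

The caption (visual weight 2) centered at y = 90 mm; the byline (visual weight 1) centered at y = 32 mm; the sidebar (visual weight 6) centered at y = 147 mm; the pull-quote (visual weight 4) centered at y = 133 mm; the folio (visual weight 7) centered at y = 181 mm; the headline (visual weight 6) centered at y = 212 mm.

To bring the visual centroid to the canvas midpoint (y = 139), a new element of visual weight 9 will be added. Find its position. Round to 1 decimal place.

With the new element, Σw becomes 2 + 1 + 6 + 4 + 7 + 6 + 9 = 35.
y: need Σw·y = 35·139 = 4865. Existing = 2·90 + 1·32 + 6·147 + 4·133 + 7·181 + 6·212 = 4165. Remainder 700 / 9 ≈ 77.78.

y ≈ 77.8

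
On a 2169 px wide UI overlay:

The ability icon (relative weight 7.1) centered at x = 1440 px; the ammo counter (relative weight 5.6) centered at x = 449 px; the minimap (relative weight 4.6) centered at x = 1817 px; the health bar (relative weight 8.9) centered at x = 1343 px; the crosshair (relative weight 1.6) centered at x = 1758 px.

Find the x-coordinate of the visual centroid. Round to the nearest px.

x ≈ 1290

Σw = 7.1 + 5.6 + 4.6 + 8.9 + 1.6 = 27.8.
x-moment: 7.1·1440 + 5.6·449 + 4.6·1817 + 8.9·1343 + 1.6·1758 = 35862.1; centroid 35862.1/27.8 ≈ 1290.00.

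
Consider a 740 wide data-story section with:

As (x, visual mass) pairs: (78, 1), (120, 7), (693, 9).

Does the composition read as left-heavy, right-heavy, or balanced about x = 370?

right-heavy

Weights sum to 1 + 7 + 9 = 17.
x-moment: 1·78 + 7·120 + 9·693 = 7155; centroid 7155/17 ≈ 420.88.
420.9 vs midline 370 → right-heavy.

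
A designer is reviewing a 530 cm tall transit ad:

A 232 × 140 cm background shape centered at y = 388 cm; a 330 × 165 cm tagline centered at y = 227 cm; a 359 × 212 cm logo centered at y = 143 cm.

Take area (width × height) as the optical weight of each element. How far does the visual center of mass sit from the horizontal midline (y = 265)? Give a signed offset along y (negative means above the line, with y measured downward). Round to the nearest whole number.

≈ -45 cm

Areas → weights: background shape 232·140 = 32480, tagline 330·165 = 54450, logo 359·212 = 76108; Σw = 163038.
y-moment: 32480·388 + 54450·227 + 76108·143 = 35845834; centroid 35845834/163038 ≈ 219.86.
Offset from y = 265: 219.86 − 265 ≈ -45.14.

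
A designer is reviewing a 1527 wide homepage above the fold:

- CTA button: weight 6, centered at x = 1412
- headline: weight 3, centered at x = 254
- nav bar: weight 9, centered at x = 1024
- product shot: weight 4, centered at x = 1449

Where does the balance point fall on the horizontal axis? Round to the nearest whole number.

Σw = 6 + 3 + 9 + 4 = 22.
Σw·x = 6·1412 + 3·254 + 9·1024 + 4·1449 = 24246, so x̄ = 24246/22 ≈ 1102.09.

x ≈ 1102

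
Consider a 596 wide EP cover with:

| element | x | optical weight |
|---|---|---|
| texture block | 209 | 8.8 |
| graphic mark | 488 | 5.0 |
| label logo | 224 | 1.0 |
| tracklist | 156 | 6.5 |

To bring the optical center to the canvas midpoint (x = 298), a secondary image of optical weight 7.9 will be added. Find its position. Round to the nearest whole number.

x ≈ 403

New total weight: (8.8 + 5.0 + 1.0 + 6.5) + 7.9 = 29.2.
Along x: (5517.2 + 7.9·x) / 29.2 = 298 (existing moment 8.8·209 + 5.0·488 + 1.0·224 + 6.5·156 = 5517.2) ⇒ x = (8701.6 − 5517.2) / 7.9 ≈ 403.09.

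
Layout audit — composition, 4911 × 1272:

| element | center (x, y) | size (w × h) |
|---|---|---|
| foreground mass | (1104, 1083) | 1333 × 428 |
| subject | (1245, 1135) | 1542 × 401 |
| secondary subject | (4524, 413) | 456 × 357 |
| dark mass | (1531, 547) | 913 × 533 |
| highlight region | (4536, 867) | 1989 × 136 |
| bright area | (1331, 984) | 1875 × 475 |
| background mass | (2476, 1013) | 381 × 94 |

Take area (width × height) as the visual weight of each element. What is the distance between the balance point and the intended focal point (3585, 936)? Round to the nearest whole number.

≈ 1812

Areas → weights: foreground mass 1333·428 = 570524, subject 1542·401 = 618342, secondary subject 456·357 = 162792, dark mass 913·533 = 486629, highlight region 1989·136 = 270504, bright area 1875·475 = 890625, background mass 381·94 = 35814; Σw = 3035230.
Σw·x = 5382297776; x̄ = 5382297776/3035230 ≈ 1773.28.
y: moment 2800296371 / weight 3035230 ≈ 922.60
Offset from (3585, 936): Δx ≈ -1811.72, Δy ≈ -13.40; distance = √(Δx² + Δy²) ≈ 1811.77.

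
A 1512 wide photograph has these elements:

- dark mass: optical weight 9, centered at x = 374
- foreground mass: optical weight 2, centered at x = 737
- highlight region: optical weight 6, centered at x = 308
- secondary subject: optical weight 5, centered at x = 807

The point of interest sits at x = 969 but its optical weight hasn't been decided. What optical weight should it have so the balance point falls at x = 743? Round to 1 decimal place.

w ≈ 24.9

Known weights sum to 9 + 2 + 6 + 5 = 22; their moment is 9·374 + 2·737 + 6·308 + 5·807 = 10723.
Set Σw·x/Σw = 743: (10723 + 969w) = 743·(22 + w).
Solving: w = (743·22 − 10723) / (969 − 743) = 5623 / 226 ≈ 24.88.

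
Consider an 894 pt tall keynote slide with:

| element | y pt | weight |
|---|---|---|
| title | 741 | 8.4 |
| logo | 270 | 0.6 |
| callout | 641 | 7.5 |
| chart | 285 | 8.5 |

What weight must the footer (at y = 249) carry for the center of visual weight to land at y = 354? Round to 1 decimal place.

w ≈ 45.4

Known weights sum to 8.4 + 0.6 + 7.5 + 8.5 = 25.0; their moment is 8.4·741 + 0.6·270 + 7.5·641 + 8.5·285 = 13616.4.
Set Σw·y/Σw = 354: (13616.4 + 249w) = 354·(25.0 + w).
So w = (354·25.0 − 13616.4)/(249 − 354) = -4766.4/-105 ≈ 45.39.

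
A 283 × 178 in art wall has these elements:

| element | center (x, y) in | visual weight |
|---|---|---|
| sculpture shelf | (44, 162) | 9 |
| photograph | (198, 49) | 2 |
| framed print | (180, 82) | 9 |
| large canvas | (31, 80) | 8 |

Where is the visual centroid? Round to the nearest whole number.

(95, 105)

Weights sum to 9 + 2 + 9 + 8 = 28.
x-moment: 9·44 + 2·198 + 9·180 + 8·31 = 2660; centroid 2660/28 ≈ 95.00.
y-moment: 9·162 + 2·49 + 9·82 + 8·80 = 2934; centroid 2934/28 ≈ 104.79.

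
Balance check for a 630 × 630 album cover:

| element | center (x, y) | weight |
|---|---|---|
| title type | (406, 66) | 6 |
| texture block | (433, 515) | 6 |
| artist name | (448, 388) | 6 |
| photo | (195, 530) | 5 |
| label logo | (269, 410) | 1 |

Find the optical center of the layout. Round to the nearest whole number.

(374, 370)

Total weight = 6 + 6 + 6 + 5 + 1 = 24.
x-moment: 6·406 + 6·433 + 6·448 + 5·195 + 1·269 = 8966; centroid 8966/24 ≈ 373.58.
y-moment: 6·66 + 6·515 + 6·388 + 5·530 + 1·410 = 8874; centroid 8874/24 ≈ 369.75.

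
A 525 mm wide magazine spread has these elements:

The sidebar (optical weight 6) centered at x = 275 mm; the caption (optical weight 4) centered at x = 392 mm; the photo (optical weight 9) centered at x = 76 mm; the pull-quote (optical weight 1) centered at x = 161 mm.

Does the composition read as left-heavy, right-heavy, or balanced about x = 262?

left-heavy

Weights sum to 6 + 4 + 9 + 1 = 20.
x-moment: 6·275 + 4·392 + 9·76 + 1·161 = 4063; centroid 4063/20 ≈ 203.15.
203.2 vs midline 262 → left-heavy.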